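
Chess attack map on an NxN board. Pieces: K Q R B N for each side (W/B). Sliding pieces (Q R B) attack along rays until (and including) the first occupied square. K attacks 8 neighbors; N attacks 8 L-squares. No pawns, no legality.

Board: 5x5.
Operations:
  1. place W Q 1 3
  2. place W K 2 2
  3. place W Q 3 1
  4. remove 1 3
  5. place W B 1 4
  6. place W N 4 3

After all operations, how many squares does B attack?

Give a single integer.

Answer: 0

Derivation:
Op 1: place WQ@(1,3)
Op 2: place WK@(2,2)
Op 3: place WQ@(3,1)
Op 4: remove (1,3)
Op 5: place WB@(1,4)
Op 6: place WN@(4,3)
Per-piece attacks for B:
Union (0 distinct): (none)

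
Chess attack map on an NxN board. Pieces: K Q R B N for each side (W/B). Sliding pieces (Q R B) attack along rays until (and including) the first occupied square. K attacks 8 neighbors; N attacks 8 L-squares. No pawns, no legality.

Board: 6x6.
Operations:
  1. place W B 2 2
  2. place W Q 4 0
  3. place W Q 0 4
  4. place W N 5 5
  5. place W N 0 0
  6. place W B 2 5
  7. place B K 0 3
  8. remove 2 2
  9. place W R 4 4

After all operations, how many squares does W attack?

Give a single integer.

Answer: 26

Derivation:
Op 1: place WB@(2,2)
Op 2: place WQ@(4,0)
Op 3: place WQ@(0,4)
Op 4: place WN@(5,5)
Op 5: place WN@(0,0)
Op 6: place WB@(2,5)
Op 7: place BK@(0,3)
Op 8: remove (2,2)
Op 9: place WR@(4,4)
Per-piece attacks for W:
  WN@(0,0): attacks (1,2) (2,1)
  WQ@(0,4): attacks (0,5) (0,3) (1,4) (2,4) (3,4) (4,4) (1,5) (1,3) (2,2) (3,1) (4,0) [ray(0,-1) blocked at (0,3); ray(1,0) blocked at (4,4); ray(1,-1) blocked at (4,0)]
  WB@(2,5): attacks (3,4) (4,3) (5,2) (1,4) (0,3) [ray(-1,-1) blocked at (0,3)]
  WQ@(4,0): attacks (4,1) (4,2) (4,3) (4,4) (5,0) (3,0) (2,0) (1,0) (0,0) (5,1) (3,1) (2,2) (1,3) (0,4) [ray(0,1) blocked at (4,4); ray(-1,0) blocked at (0,0); ray(-1,1) blocked at (0,4)]
  WR@(4,4): attacks (4,5) (4,3) (4,2) (4,1) (4,0) (5,4) (3,4) (2,4) (1,4) (0,4) [ray(0,-1) blocked at (4,0); ray(-1,0) blocked at (0,4)]
  WN@(5,5): attacks (4,3) (3,4)
Union (26 distinct): (0,0) (0,3) (0,4) (0,5) (1,0) (1,2) (1,3) (1,4) (1,5) (2,0) (2,1) (2,2) (2,4) (3,0) (3,1) (3,4) (4,0) (4,1) (4,2) (4,3) (4,4) (4,5) (5,0) (5,1) (5,2) (5,4)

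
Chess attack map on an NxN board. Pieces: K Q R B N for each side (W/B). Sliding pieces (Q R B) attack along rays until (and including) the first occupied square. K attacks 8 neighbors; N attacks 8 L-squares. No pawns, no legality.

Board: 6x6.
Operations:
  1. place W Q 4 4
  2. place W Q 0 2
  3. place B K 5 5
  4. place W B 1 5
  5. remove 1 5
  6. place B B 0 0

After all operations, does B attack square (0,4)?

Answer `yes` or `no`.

Op 1: place WQ@(4,4)
Op 2: place WQ@(0,2)
Op 3: place BK@(5,5)
Op 4: place WB@(1,5)
Op 5: remove (1,5)
Op 6: place BB@(0,0)
Per-piece attacks for B:
  BB@(0,0): attacks (1,1) (2,2) (3,3) (4,4) [ray(1,1) blocked at (4,4)]
  BK@(5,5): attacks (5,4) (4,5) (4,4)
B attacks (0,4): no

Answer: no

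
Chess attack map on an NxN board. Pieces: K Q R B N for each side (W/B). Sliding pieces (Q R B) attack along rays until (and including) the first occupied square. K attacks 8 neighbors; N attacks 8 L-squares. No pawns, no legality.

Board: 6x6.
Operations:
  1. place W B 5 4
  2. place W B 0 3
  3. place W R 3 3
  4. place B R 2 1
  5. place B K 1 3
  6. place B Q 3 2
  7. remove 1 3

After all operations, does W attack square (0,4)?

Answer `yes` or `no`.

Answer: no

Derivation:
Op 1: place WB@(5,4)
Op 2: place WB@(0,3)
Op 3: place WR@(3,3)
Op 4: place BR@(2,1)
Op 5: place BK@(1,3)
Op 6: place BQ@(3,2)
Op 7: remove (1,3)
Per-piece attacks for W:
  WB@(0,3): attacks (1,4) (2,5) (1,2) (2,1) [ray(1,-1) blocked at (2,1)]
  WR@(3,3): attacks (3,4) (3,5) (3,2) (4,3) (5,3) (2,3) (1,3) (0,3) [ray(0,-1) blocked at (3,2); ray(-1,0) blocked at (0,3)]
  WB@(5,4): attacks (4,5) (4,3) (3,2) [ray(-1,-1) blocked at (3,2)]
W attacks (0,4): no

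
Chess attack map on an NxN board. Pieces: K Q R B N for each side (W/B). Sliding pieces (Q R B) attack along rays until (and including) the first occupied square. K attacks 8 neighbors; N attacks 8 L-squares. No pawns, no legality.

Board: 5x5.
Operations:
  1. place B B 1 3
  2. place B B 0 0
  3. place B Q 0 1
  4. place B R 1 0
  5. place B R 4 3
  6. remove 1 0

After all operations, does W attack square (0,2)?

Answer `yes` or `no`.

Op 1: place BB@(1,3)
Op 2: place BB@(0,0)
Op 3: place BQ@(0,1)
Op 4: place BR@(1,0)
Op 5: place BR@(4,3)
Op 6: remove (1,0)
Per-piece attacks for W:
W attacks (0,2): no

Answer: no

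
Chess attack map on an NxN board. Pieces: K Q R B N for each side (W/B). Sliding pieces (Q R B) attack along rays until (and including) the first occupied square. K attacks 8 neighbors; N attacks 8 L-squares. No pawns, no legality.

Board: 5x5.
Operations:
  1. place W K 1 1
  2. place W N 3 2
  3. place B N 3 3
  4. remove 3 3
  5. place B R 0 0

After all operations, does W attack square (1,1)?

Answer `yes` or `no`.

Op 1: place WK@(1,1)
Op 2: place WN@(3,2)
Op 3: place BN@(3,3)
Op 4: remove (3,3)
Op 5: place BR@(0,0)
Per-piece attacks for W:
  WK@(1,1): attacks (1,2) (1,0) (2,1) (0,1) (2,2) (2,0) (0,2) (0,0)
  WN@(3,2): attacks (4,4) (2,4) (1,3) (4,0) (2,0) (1,1)
W attacks (1,1): yes

Answer: yes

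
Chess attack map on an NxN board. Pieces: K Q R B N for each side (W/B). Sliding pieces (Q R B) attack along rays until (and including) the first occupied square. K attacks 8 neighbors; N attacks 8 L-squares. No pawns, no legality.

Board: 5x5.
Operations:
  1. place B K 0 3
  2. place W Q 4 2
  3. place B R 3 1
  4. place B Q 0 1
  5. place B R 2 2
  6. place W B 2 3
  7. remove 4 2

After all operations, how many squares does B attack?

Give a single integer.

Answer: 20

Derivation:
Op 1: place BK@(0,3)
Op 2: place WQ@(4,2)
Op 3: place BR@(3,1)
Op 4: place BQ@(0,1)
Op 5: place BR@(2,2)
Op 6: place WB@(2,3)
Op 7: remove (4,2)
Per-piece attacks for B:
  BQ@(0,1): attacks (0,2) (0,3) (0,0) (1,1) (2,1) (3,1) (1,2) (2,3) (1,0) [ray(0,1) blocked at (0,3); ray(1,0) blocked at (3,1); ray(1,1) blocked at (2,3)]
  BK@(0,3): attacks (0,4) (0,2) (1,3) (1,4) (1,2)
  BR@(2,2): attacks (2,3) (2,1) (2,0) (3,2) (4,2) (1,2) (0,2) [ray(0,1) blocked at (2,3)]
  BR@(3,1): attacks (3,2) (3,3) (3,4) (3,0) (4,1) (2,1) (1,1) (0,1) [ray(-1,0) blocked at (0,1)]
Union (20 distinct): (0,0) (0,1) (0,2) (0,3) (0,4) (1,0) (1,1) (1,2) (1,3) (1,4) (2,0) (2,1) (2,3) (3,0) (3,1) (3,2) (3,3) (3,4) (4,1) (4,2)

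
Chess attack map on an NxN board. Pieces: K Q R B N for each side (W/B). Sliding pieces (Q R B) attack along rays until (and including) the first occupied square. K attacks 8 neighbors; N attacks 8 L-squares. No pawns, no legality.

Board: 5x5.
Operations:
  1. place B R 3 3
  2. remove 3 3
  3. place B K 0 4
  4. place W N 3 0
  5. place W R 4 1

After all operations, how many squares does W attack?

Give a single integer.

Answer: 9

Derivation:
Op 1: place BR@(3,3)
Op 2: remove (3,3)
Op 3: place BK@(0,4)
Op 4: place WN@(3,0)
Op 5: place WR@(4,1)
Per-piece attacks for W:
  WN@(3,0): attacks (4,2) (2,2) (1,1)
  WR@(4,1): attacks (4,2) (4,3) (4,4) (4,0) (3,1) (2,1) (1,1) (0,1)
Union (9 distinct): (0,1) (1,1) (2,1) (2,2) (3,1) (4,0) (4,2) (4,3) (4,4)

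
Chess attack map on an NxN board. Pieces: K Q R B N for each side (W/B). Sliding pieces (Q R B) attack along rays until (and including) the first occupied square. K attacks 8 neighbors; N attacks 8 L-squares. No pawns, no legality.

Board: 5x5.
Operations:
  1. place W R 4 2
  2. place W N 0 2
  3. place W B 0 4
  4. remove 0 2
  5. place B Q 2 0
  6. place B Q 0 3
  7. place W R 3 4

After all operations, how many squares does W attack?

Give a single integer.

Answer: 15

Derivation:
Op 1: place WR@(4,2)
Op 2: place WN@(0,2)
Op 3: place WB@(0,4)
Op 4: remove (0,2)
Op 5: place BQ@(2,0)
Op 6: place BQ@(0,3)
Op 7: place WR@(3,4)
Per-piece attacks for W:
  WB@(0,4): attacks (1,3) (2,2) (3,1) (4,0)
  WR@(3,4): attacks (3,3) (3,2) (3,1) (3,0) (4,4) (2,4) (1,4) (0,4) [ray(-1,0) blocked at (0,4)]
  WR@(4,2): attacks (4,3) (4,4) (4,1) (4,0) (3,2) (2,2) (1,2) (0,2)
Union (15 distinct): (0,2) (0,4) (1,2) (1,3) (1,4) (2,2) (2,4) (3,0) (3,1) (3,2) (3,3) (4,0) (4,1) (4,3) (4,4)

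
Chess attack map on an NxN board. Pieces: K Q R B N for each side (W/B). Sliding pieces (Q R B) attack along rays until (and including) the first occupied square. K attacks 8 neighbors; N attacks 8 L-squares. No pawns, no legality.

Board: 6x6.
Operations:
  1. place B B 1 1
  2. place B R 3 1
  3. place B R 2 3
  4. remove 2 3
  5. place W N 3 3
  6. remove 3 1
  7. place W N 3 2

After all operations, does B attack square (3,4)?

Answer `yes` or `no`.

Answer: no

Derivation:
Op 1: place BB@(1,1)
Op 2: place BR@(3,1)
Op 3: place BR@(2,3)
Op 4: remove (2,3)
Op 5: place WN@(3,3)
Op 6: remove (3,1)
Op 7: place WN@(3,2)
Per-piece attacks for B:
  BB@(1,1): attacks (2,2) (3,3) (2,0) (0,2) (0,0) [ray(1,1) blocked at (3,3)]
B attacks (3,4): no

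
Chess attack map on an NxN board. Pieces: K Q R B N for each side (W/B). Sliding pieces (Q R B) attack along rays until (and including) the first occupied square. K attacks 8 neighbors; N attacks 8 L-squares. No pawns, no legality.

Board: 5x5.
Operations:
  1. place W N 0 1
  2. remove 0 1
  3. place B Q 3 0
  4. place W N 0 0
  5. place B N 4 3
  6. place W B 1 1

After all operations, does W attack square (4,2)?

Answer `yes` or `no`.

Answer: no

Derivation:
Op 1: place WN@(0,1)
Op 2: remove (0,1)
Op 3: place BQ@(3,0)
Op 4: place WN@(0,0)
Op 5: place BN@(4,3)
Op 6: place WB@(1,1)
Per-piece attacks for W:
  WN@(0,0): attacks (1,2) (2,1)
  WB@(1,1): attacks (2,2) (3,3) (4,4) (2,0) (0,2) (0,0) [ray(-1,-1) blocked at (0,0)]
W attacks (4,2): no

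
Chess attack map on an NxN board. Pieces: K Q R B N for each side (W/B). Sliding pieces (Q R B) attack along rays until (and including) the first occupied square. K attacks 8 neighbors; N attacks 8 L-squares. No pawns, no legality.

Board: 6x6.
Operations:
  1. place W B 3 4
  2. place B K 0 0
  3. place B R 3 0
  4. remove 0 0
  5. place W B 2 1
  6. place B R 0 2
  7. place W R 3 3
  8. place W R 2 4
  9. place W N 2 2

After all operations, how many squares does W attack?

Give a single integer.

Op 1: place WB@(3,4)
Op 2: place BK@(0,0)
Op 3: place BR@(3,0)
Op 4: remove (0,0)
Op 5: place WB@(2,1)
Op 6: place BR@(0,2)
Op 7: place WR@(3,3)
Op 8: place WR@(2,4)
Op 9: place WN@(2,2)
Per-piece attacks for W:
  WB@(2,1): attacks (3,2) (4,3) (5,4) (3,0) (1,2) (0,3) (1,0) [ray(1,-1) blocked at (3,0)]
  WN@(2,2): attacks (3,4) (4,3) (1,4) (0,3) (3,0) (4,1) (1,0) (0,1)
  WR@(2,4): attacks (2,5) (2,3) (2,2) (3,4) (1,4) (0,4) [ray(0,-1) blocked at (2,2); ray(1,0) blocked at (3,4)]
  WR@(3,3): attacks (3,4) (3,2) (3,1) (3,0) (4,3) (5,3) (2,3) (1,3) (0,3) [ray(0,1) blocked at (3,4); ray(0,-1) blocked at (3,0)]
  WB@(3,4): attacks (4,5) (4,3) (5,2) (2,5) (2,3) (1,2) (0,1)
Union (20 distinct): (0,1) (0,3) (0,4) (1,0) (1,2) (1,3) (1,4) (2,2) (2,3) (2,5) (3,0) (3,1) (3,2) (3,4) (4,1) (4,3) (4,5) (5,2) (5,3) (5,4)

Answer: 20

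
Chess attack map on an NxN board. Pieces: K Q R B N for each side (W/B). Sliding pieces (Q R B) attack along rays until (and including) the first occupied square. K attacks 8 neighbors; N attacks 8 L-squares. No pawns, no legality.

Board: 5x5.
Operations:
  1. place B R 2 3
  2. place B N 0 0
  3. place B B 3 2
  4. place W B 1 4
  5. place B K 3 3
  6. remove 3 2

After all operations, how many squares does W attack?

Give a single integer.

Op 1: place BR@(2,3)
Op 2: place BN@(0,0)
Op 3: place BB@(3,2)
Op 4: place WB@(1,4)
Op 5: place BK@(3,3)
Op 6: remove (3,2)
Per-piece attacks for W:
  WB@(1,4): attacks (2,3) (0,3) [ray(1,-1) blocked at (2,3)]
Union (2 distinct): (0,3) (2,3)

Answer: 2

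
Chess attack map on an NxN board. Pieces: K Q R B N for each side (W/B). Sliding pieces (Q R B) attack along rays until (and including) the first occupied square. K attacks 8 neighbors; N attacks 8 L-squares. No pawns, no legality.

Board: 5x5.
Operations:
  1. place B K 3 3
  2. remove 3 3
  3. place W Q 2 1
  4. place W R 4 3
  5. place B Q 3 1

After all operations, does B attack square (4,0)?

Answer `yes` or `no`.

Answer: yes

Derivation:
Op 1: place BK@(3,3)
Op 2: remove (3,3)
Op 3: place WQ@(2,1)
Op 4: place WR@(4,3)
Op 5: place BQ@(3,1)
Per-piece attacks for B:
  BQ@(3,1): attacks (3,2) (3,3) (3,4) (3,0) (4,1) (2,1) (4,2) (4,0) (2,2) (1,3) (0,4) (2,0) [ray(-1,0) blocked at (2,1)]
B attacks (4,0): yes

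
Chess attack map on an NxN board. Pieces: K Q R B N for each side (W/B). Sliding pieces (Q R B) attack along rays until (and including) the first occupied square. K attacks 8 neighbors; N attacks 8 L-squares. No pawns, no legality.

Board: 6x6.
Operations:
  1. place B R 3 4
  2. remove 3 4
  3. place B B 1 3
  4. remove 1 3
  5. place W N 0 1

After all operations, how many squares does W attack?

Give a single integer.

Answer: 3

Derivation:
Op 1: place BR@(3,4)
Op 2: remove (3,4)
Op 3: place BB@(1,3)
Op 4: remove (1,3)
Op 5: place WN@(0,1)
Per-piece attacks for W:
  WN@(0,1): attacks (1,3) (2,2) (2,0)
Union (3 distinct): (1,3) (2,0) (2,2)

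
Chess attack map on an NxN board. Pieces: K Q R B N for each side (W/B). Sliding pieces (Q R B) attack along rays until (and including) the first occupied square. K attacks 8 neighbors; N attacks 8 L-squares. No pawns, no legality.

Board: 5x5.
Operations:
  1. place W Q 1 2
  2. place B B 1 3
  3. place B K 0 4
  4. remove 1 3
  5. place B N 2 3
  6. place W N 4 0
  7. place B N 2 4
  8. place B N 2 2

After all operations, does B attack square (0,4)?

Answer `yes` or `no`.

Op 1: place WQ@(1,2)
Op 2: place BB@(1,3)
Op 3: place BK@(0,4)
Op 4: remove (1,3)
Op 5: place BN@(2,3)
Op 6: place WN@(4,0)
Op 7: place BN@(2,4)
Op 8: place BN@(2,2)
Per-piece attacks for B:
  BK@(0,4): attacks (0,3) (1,4) (1,3)
  BN@(2,2): attacks (3,4) (4,3) (1,4) (0,3) (3,0) (4,1) (1,0) (0,1)
  BN@(2,3): attacks (4,4) (0,4) (3,1) (4,2) (1,1) (0,2)
  BN@(2,4): attacks (3,2) (4,3) (1,2) (0,3)
B attacks (0,4): yes

Answer: yes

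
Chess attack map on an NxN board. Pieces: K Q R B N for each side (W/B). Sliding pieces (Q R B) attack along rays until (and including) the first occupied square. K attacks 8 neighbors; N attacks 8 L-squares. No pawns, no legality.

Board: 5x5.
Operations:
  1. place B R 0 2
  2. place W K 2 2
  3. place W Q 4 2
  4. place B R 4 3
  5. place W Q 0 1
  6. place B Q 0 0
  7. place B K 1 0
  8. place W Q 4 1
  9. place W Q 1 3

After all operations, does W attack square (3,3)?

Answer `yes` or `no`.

Op 1: place BR@(0,2)
Op 2: place WK@(2,2)
Op 3: place WQ@(4,2)
Op 4: place BR@(4,3)
Op 5: place WQ@(0,1)
Op 6: place BQ@(0,0)
Op 7: place BK@(1,0)
Op 8: place WQ@(4,1)
Op 9: place WQ@(1,3)
Per-piece attacks for W:
  WQ@(0,1): attacks (0,2) (0,0) (1,1) (2,1) (3,1) (4,1) (1,2) (2,3) (3,4) (1,0) [ray(0,1) blocked at (0,2); ray(0,-1) blocked at (0,0); ray(1,0) blocked at (4,1); ray(1,-1) blocked at (1,0)]
  WQ@(1,3): attacks (1,4) (1,2) (1,1) (1,0) (2,3) (3,3) (4,3) (0,3) (2,4) (2,2) (0,4) (0,2) [ray(0,-1) blocked at (1,0); ray(1,0) blocked at (4,3); ray(1,-1) blocked at (2,2); ray(-1,-1) blocked at (0,2)]
  WK@(2,2): attacks (2,3) (2,1) (3,2) (1,2) (3,3) (3,1) (1,3) (1,1)
  WQ@(4,1): attacks (4,2) (4,0) (3,1) (2,1) (1,1) (0,1) (3,2) (2,3) (1,4) (3,0) [ray(0,1) blocked at (4,2); ray(-1,0) blocked at (0,1)]
  WQ@(4,2): attacks (4,3) (4,1) (3,2) (2,2) (3,3) (2,4) (3,1) (2,0) [ray(0,1) blocked at (4,3); ray(0,-1) blocked at (4,1); ray(-1,0) blocked at (2,2)]
W attacks (3,3): yes

Answer: yes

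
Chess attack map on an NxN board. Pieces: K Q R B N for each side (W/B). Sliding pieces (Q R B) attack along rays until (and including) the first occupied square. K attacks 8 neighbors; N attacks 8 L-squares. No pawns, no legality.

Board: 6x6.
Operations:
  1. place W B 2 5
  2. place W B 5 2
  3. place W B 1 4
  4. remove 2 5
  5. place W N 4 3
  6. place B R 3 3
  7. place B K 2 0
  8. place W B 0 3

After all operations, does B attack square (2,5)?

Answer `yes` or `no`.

Op 1: place WB@(2,5)
Op 2: place WB@(5,2)
Op 3: place WB@(1,4)
Op 4: remove (2,5)
Op 5: place WN@(4,3)
Op 6: place BR@(3,3)
Op 7: place BK@(2,0)
Op 8: place WB@(0,3)
Per-piece attacks for B:
  BK@(2,0): attacks (2,1) (3,0) (1,0) (3,1) (1,1)
  BR@(3,3): attacks (3,4) (3,5) (3,2) (3,1) (3,0) (4,3) (2,3) (1,3) (0,3) [ray(1,0) blocked at (4,3); ray(-1,0) blocked at (0,3)]
B attacks (2,5): no

Answer: no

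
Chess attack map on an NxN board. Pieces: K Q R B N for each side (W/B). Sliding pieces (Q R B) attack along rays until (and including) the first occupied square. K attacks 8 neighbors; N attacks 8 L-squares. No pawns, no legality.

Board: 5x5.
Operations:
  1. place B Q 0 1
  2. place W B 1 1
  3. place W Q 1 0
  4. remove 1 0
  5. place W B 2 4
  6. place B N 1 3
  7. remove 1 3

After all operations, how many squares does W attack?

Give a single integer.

Op 1: place BQ@(0,1)
Op 2: place WB@(1,1)
Op 3: place WQ@(1,0)
Op 4: remove (1,0)
Op 5: place WB@(2,4)
Op 6: place BN@(1,3)
Op 7: remove (1,3)
Per-piece attacks for W:
  WB@(1,1): attacks (2,2) (3,3) (4,4) (2,0) (0,2) (0,0)
  WB@(2,4): attacks (3,3) (4,2) (1,3) (0,2)
Union (8 distinct): (0,0) (0,2) (1,3) (2,0) (2,2) (3,3) (4,2) (4,4)

Answer: 8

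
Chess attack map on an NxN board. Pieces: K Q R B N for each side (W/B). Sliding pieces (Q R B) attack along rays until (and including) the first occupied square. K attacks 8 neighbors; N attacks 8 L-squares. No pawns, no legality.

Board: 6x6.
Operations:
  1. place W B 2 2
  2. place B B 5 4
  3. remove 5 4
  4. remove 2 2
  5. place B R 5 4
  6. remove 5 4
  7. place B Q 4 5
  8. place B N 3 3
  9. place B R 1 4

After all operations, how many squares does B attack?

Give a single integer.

Op 1: place WB@(2,2)
Op 2: place BB@(5,4)
Op 3: remove (5,4)
Op 4: remove (2,2)
Op 5: place BR@(5,4)
Op 6: remove (5,4)
Op 7: place BQ@(4,5)
Op 8: place BN@(3,3)
Op 9: place BR@(1,4)
Per-piece attacks for B:
  BR@(1,4): attacks (1,5) (1,3) (1,2) (1,1) (1,0) (2,4) (3,4) (4,4) (5,4) (0,4)
  BN@(3,3): attacks (4,5) (5,4) (2,5) (1,4) (4,1) (5,2) (2,1) (1,2)
  BQ@(4,5): attacks (4,4) (4,3) (4,2) (4,1) (4,0) (5,5) (3,5) (2,5) (1,5) (0,5) (5,4) (3,4) (2,3) (1,2) (0,1)
Union (24 distinct): (0,1) (0,4) (0,5) (1,0) (1,1) (1,2) (1,3) (1,4) (1,5) (2,1) (2,3) (2,4) (2,5) (3,4) (3,5) (4,0) (4,1) (4,2) (4,3) (4,4) (4,5) (5,2) (5,4) (5,5)

Answer: 24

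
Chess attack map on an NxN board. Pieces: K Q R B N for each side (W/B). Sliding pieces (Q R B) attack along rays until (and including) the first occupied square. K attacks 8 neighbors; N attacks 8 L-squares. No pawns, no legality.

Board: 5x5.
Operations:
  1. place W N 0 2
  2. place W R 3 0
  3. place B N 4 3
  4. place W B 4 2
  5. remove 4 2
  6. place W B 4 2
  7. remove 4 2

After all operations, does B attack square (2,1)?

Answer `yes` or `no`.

Op 1: place WN@(0,2)
Op 2: place WR@(3,0)
Op 3: place BN@(4,3)
Op 4: place WB@(4,2)
Op 5: remove (4,2)
Op 6: place WB@(4,2)
Op 7: remove (4,2)
Per-piece attacks for B:
  BN@(4,3): attacks (2,4) (3,1) (2,2)
B attacks (2,1): no

Answer: no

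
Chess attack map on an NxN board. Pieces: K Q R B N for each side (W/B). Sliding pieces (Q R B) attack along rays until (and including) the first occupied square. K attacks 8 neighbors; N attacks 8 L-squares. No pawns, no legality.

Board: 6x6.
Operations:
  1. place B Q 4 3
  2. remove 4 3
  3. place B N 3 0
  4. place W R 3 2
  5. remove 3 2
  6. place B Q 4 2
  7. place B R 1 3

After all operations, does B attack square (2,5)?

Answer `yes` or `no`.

Op 1: place BQ@(4,3)
Op 2: remove (4,3)
Op 3: place BN@(3,0)
Op 4: place WR@(3,2)
Op 5: remove (3,2)
Op 6: place BQ@(4,2)
Op 7: place BR@(1,3)
Per-piece attacks for B:
  BR@(1,3): attacks (1,4) (1,5) (1,2) (1,1) (1,0) (2,3) (3,3) (4,3) (5,3) (0,3)
  BN@(3,0): attacks (4,2) (5,1) (2,2) (1,1)
  BQ@(4,2): attacks (4,3) (4,4) (4,5) (4,1) (4,0) (5,2) (3,2) (2,2) (1,2) (0,2) (5,3) (5,1) (3,3) (2,4) (1,5) (3,1) (2,0)
B attacks (2,5): no

Answer: no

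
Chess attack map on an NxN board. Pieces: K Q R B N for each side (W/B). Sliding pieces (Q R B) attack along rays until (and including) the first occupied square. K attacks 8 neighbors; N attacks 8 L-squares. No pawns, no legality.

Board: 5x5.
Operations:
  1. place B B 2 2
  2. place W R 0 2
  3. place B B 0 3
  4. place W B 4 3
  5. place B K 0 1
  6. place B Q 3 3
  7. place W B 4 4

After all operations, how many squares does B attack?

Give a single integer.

Op 1: place BB@(2,2)
Op 2: place WR@(0,2)
Op 3: place BB@(0,3)
Op 4: place WB@(4,3)
Op 5: place BK@(0,1)
Op 6: place BQ@(3,3)
Op 7: place WB@(4,4)
Per-piece attacks for B:
  BK@(0,1): attacks (0,2) (0,0) (1,1) (1,2) (1,0)
  BB@(0,3): attacks (1,4) (1,2) (2,1) (3,0)
  BB@(2,2): attacks (3,3) (3,1) (4,0) (1,3) (0,4) (1,1) (0,0) [ray(1,1) blocked at (3,3)]
  BQ@(3,3): attacks (3,4) (3,2) (3,1) (3,0) (4,3) (2,3) (1,3) (0,3) (4,4) (4,2) (2,4) (2,2) [ray(1,0) blocked at (4,3); ray(-1,0) blocked at (0,3); ray(1,1) blocked at (4,4); ray(-1,-1) blocked at (2,2)]
Union (22 distinct): (0,0) (0,2) (0,3) (0,4) (1,0) (1,1) (1,2) (1,3) (1,4) (2,1) (2,2) (2,3) (2,4) (3,0) (3,1) (3,2) (3,3) (3,4) (4,0) (4,2) (4,3) (4,4)

Answer: 22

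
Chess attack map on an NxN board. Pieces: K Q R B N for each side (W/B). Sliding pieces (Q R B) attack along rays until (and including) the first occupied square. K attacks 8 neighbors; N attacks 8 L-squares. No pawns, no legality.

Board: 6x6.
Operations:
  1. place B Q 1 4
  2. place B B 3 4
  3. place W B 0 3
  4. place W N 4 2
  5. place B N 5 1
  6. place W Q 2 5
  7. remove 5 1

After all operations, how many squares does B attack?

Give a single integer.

Answer: 19

Derivation:
Op 1: place BQ@(1,4)
Op 2: place BB@(3,4)
Op 3: place WB@(0,3)
Op 4: place WN@(4,2)
Op 5: place BN@(5,1)
Op 6: place WQ@(2,5)
Op 7: remove (5,1)
Per-piece attacks for B:
  BQ@(1,4): attacks (1,5) (1,3) (1,2) (1,1) (1,0) (2,4) (3,4) (0,4) (2,5) (2,3) (3,2) (4,1) (5,0) (0,5) (0,3) [ray(1,0) blocked at (3,4); ray(1,1) blocked at (2,5); ray(-1,-1) blocked at (0,3)]
  BB@(3,4): attacks (4,5) (4,3) (5,2) (2,5) (2,3) (1,2) (0,1) [ray(-1,1) blocked at (2,5)]
Union (19 distinct): (0,1) (0,3) (0,4) (0,5) (1,0) (1,1) (1,2) (1,3) (1,5) (2,3) (2,4) (2,5) (3,2) (3,4) (4,1) (4,3) (4,5) (5,0) (5,2)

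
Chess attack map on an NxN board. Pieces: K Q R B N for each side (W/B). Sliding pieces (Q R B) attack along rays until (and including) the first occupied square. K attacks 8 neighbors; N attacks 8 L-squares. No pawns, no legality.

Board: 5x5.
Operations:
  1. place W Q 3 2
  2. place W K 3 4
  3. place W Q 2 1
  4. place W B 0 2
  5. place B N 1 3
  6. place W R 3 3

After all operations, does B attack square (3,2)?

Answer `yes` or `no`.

Answer: yes

Derivation:
Op 1: place WQ@(3,2)
Op 2: place WK@(3,4)
Op 3: place WQ@(2,1)
Op 4: place WB@(0,2)
Op 5: place BN@(1,3)
Op 6: place WR@(3,3)
Per-piece attacks for B:
  BN@(1,3): attacks (3,4) (2,1) (3,2) (0,1)
B attacks (3,2): yes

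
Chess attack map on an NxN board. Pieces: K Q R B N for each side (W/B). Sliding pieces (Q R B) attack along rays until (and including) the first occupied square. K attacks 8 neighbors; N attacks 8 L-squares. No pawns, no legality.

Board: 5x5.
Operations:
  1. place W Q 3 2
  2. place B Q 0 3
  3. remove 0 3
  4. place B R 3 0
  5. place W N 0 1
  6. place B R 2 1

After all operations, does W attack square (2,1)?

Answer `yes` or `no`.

Answer: yes

Derivation:
Op 1: place WQ@(3,2)
Op 2: place BQ@(0,3)
Op 3: remove (0,3)
Op 4: place BR@(3,0)
Op 5: place WN@(0,1)
Op 6: place BR@(2,1)
Per-piece attacks for W:
  WN@(0,1): attacks (1,3) (2,2) (2,0)
  WQ@(3,2): attacks (3,3) (3,4) (3,1) (3,0) (4,2) (2,2) (1,2) (0,2) (4,3) (4,1) (2,3) (1,4) (2,1) [ray(0,-1) blocked at (3,0); ray(-1,-1) blocked at (2,1)]
W attacks (2,1): yes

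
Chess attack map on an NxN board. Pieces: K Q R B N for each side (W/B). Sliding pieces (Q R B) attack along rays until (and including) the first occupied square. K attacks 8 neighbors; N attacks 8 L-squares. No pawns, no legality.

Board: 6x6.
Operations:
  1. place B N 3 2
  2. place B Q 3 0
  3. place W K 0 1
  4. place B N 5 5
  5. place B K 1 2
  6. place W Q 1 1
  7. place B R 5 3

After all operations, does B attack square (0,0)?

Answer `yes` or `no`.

Answer: yes

Derivation:
Op 1: place BN@(3,2)
Op 2: place BQ@(3,0)
Op 3: place WK@(0,1)
Op 4: place BN@(5,5)
Op 5: place BK@(1,2)
Op 6: place WQ@(1,1)
Op 7: place BR@(5,3)
Per-piece attacks for B:
  BK@(1,2): attacks (1,3) (1,1) (2,2) (0,2) (2,3) (2,1) (0,3) (0,1)
  BQ@(3,0): attacks (3,1) (3,2) (4,0) (5,0) (2,0) (1,0) (0,0) (4,1) (5,2) (2,1) (1,2) [ray(0,1) blocked at (3,2); ray(-1,1) blocked at (1,2)]
  BN@(3,2): attacks (4,4) (5,3) (2,4) (1,3) (4,0) (5,1) (2,0) (1,1)
  BR@(5,3): attacks (5,4) (5,5) (5,2) (5,1) (5,0) (4,3) (3,3) (2,3) (1,3) (0,3) [ray(0,1) blocked at (5,5)]
  BN@(5,5): attacks (4,3) (3,4)
B attacks (0,0): yes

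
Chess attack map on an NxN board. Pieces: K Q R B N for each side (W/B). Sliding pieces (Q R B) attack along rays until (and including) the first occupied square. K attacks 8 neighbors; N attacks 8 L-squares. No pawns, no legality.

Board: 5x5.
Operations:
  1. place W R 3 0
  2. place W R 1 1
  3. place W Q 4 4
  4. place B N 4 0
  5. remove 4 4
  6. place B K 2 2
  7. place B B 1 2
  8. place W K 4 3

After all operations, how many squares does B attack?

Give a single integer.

Op 1: place WR@(3,0)
Op 2: place WR@(1,1)
Op 3: place WQ@(4,4)
Op 4: place BN@(4,0)
Op 5: remove (4,4)
Op 6: place BK@(2,2)
Op 7: place BB@(1,2)
Op 8: place WK@(4,3)
Per-piece attacks for B:
  BB@(1,2): attacks (2,3) (3,4) (2,1) (3,0) (0,3) (0,1) [ray(1,-1) blocked at (3,0)]
  BK@(2,2): attacks (2,3) (2,1) (3,2) (1,2) (3,3) (3,1) (1,3) (1,1)
  BN@(4,0): attacks (3,2) (2,1)
Union (12 distinct): (0,1) (0,3) (1,1) (1,2) (1,3) (2,1) (2,3) (3,0) (3,1) (3,2) (3,3) (3,4)

Answer: 12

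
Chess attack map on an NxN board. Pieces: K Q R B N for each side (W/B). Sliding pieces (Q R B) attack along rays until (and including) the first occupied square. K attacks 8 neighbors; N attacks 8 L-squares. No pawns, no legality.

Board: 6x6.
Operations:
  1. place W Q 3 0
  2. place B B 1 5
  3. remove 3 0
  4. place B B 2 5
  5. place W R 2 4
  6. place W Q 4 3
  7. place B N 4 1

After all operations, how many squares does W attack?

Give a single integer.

Op 1: place WQ@(3,0)
Op 2: place BB@(1,5)
Op 3: remove (3,0)
Op 4: place BB@(2,5)
Op 5: place WR@(2,4)
Op 6: place WQ@(4,3)
Op 7: place BN@(4,1)
Per-piece attacks for W:
  WR@(2,4): attacks (2,5) (2,3) (2,2) (2,1) (2,0) (3,4) (4,4) (5,4) (1,4) (0,4) [ray(0,1) blocked at (2,5)]
  WQ@(4,3): attacks (4,4) (4,5) (4,2) (4,1) (5,3) (3,3) (2,3) (1,3) (0,3) (5,4) (5,2) (3,4) (2,5) (3,2) (2,1) (1,0) [ray(0,-1) blocked at (4,1); ray(-1,1) blocked at (2,5)]
Union (20 distinct): (0,3) (0,4) (1,0) (1,3) (1,4) (2,0) (2,1) (2,2) (2,3) (2,5) (3,2) (3,3) (3,4) (4,1) (4,2) (4,4) (4,5) (5,2) (5,3) (5,4)

Answer: 20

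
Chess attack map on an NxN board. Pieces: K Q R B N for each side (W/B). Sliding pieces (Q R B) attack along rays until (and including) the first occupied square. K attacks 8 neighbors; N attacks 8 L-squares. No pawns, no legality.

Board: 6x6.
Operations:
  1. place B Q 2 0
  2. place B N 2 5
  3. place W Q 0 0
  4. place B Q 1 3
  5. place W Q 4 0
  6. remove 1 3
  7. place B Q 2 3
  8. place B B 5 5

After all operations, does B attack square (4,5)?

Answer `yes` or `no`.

Answer: yes

Derivation:
Op 1: place BQ@(2,0)
Op 2: place BN@(2,5)
Op 3: place WQ@(0,0)
Op 4: place BQ@(1,3)
Op 5: place WQ@(4,0)
Op 6: remove (1,3)
Op 7: place BQ@(2,3)
Op 8: place BB@(5,5)
Per-piece attacks for B:
  BQ@(2,0): attacks (2,1) (2,2) (2,3) (3,0) (4,0) (1,0) (0,0) (3,1) (4,2) (5,3) (1,1) (0,2) [ray(0,1) blocked at (2,3); ray(1,0) blocked at (4,0); ray(-1,0) blocked at (0,0)]
  BQ@(2,3): attacks (2,4) (2,5) (2,2) (2,1) (2,0) (3,3) (4,3) (5,3) (1,3) (0,3) (3,4) (4,5) (3,2) (4,1) (5,0) (1,4) (0,5) (1,2) (0,1) [ray(0,1) blocked at (2,5); ray(0,-1) blocked at (2,0)]
  BN@(2,5): attacks (3,3) (4,4) (1,3) (0,4)
  BB@(5,5): attacks (4,4) (3,3) (2,2) (1,1) (0,0) [ray(-1,-1) blocked at (0,0)]
B attacks (4,5): yes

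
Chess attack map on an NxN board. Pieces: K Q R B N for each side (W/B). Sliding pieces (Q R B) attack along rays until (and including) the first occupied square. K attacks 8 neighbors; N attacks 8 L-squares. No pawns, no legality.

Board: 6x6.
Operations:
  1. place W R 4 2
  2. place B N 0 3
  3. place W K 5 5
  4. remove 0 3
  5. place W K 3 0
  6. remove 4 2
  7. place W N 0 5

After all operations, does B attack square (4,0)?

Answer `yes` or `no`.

Answer: no

Derivation:
Op 1: place WR@(4,2)
Op 2: place BN@(0,3)
Op 3: place WK@(5,5)
Op 4: remove (0,3)
Op 5: place WK@(3,0)
Op 6: remove (4,2)
Op 7: place WN@(0,5)
Per-piece attacks for B:
B attacks (4,0): no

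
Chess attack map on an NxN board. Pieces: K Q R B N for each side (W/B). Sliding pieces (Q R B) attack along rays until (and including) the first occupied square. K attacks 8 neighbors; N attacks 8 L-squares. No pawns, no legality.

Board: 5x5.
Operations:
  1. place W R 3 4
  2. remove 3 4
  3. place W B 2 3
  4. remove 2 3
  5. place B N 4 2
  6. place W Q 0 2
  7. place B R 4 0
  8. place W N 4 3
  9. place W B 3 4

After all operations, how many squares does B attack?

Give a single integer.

Answer: 9

Derivation:
Op 1: place WR@(3,4)
Op 2: remove (3,4)
Op 3: place WB@(2,3)
Op 4: remove (2,3)
Op 5: place BN@(4,2)
Op 6: place WQ@(0,2)
Op 7: place BR@(4,0)
Op 8: place WN@(4,3)
Op 9: place WB@(3,4)
Per-piece attacks for B:
  BR@(4,0): attacks (4,1) (4,2) (3,0) (2,0) (1,0) (0,0) [ray(0,1) blocked at (4,2)]
  BN@(4,2): attacks (3,4) (2,3) (3,0) (2,1)
Union (9 distinct): (0,0) (1,0) (2,0) (2,1) (2,3) (3,0) (3,4) (4,1) (4,2)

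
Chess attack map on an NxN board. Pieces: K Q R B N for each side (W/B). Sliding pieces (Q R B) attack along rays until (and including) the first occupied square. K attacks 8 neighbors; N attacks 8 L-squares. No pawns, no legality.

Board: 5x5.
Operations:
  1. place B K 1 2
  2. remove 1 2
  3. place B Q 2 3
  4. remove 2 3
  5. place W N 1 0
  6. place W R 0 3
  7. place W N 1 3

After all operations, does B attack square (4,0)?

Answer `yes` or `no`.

Op 1: place BK@(1,2)
Op 2: remove (1,2)
Op 3: place BQ@(2,3)
Op 4: remove (2,3)
Op 5: place WN@(1,0)
Op 6: place WR@(0,3)
Op 7: place WN@(1,3)
Per-piece attacks for B:
B attacks (4,0): no

Answer: no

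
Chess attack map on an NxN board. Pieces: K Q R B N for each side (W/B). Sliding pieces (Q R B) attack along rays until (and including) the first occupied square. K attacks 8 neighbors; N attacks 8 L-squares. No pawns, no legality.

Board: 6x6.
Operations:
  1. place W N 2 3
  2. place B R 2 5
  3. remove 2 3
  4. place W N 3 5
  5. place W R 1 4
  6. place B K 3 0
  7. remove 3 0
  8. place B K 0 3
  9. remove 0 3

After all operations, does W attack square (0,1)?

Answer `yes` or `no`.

Answer: no

Derivation:
Op 1: place WN@(2,3)
Op 2: place BR@(2,5)
Op 3: remove (2,3)
Op 4: place WN@(3,5)
Op 5: place WR@(1,4)
Op 6: place BK@(3,0)
Op 7: remove (3,0)
Op 8: place BK@(0,3)
Op 9: remove (0,3)
Per-piece attacks for W:
  WR@(1,4): attacks (1,5) (1,3) (1,2) (1,1) (1,0) (2,4) (3,4) (4,4) (5,4) (0,4)
  WN@(3,5): attacks (4,3) (5,4) (2,3) (1,4)
W attacks (0,1): no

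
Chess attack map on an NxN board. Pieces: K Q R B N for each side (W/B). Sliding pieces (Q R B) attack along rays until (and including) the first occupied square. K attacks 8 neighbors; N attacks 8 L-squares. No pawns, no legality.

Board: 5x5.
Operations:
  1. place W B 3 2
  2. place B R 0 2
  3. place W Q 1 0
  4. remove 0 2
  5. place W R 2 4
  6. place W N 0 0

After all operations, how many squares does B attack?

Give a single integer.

Op 1: place WB@(3,2)
Op 2: place BR@(0,2)
Op 3: place WQ@(1,0)
Op 4: remove (0,2)
Op 5: place WR@(2,4)
Op 6: place WN@(0,0)
Per-piece attacks for B:
Union (0 distinct): (none)

Answer: 0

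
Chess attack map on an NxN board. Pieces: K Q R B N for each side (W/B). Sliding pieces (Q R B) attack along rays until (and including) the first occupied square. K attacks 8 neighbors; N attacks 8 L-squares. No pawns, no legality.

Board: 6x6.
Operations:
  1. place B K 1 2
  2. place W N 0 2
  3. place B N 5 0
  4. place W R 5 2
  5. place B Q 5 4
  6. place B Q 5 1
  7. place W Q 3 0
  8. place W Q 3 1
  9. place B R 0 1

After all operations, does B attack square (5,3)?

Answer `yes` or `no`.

Answer: yes

Derivation:
Op 1: place BK@(1,2)
Op 2: place WN@(0,2)
Op 3: place BN@(5,0)
Op 4: place WR@(5,2)
Op 5: place BQ@(5,4)
Op 6: place BQ@(5,1)
Op 7: place WQ@(3,0)
Op 8: place WQ@(3,1)
Op 9: place BR@(0,1)
Per-piece attacks for B:
  BR@(0,1): attacks (0,2) (0,0) (1,1) (2,1) (3,1) [ray(0,1) blocked at (0,2); ray(1,0) blocked at (3,1)]
  BK@(1,2): attacks (1,3) (1,1) (2,2) (0,2) (2,3) (2,1) (0,3) (0,1)
  BN@(5,0): attacks (4,2) (3,1)
  BQ@(5,1): attacks (5,2) (5,0) (4,1) (3,1) (4,2) (3,3) (2,4) (1,5) (4,0) [ray(0,1) blocked at (5,2); ray(0,-1) blocked at (5,0); ray(-1,0) blocked at (3,1)]
  BQ@(5,4): attacks (5,5) (5,3) (5,2) (4,4) (3,4) (2,4) (1,4) (0,4) (4,5) (4,3) (3,2) (2,1) (1,0) [ray(0,-1) blocked at (5,2)]
B attacks (5,3): yes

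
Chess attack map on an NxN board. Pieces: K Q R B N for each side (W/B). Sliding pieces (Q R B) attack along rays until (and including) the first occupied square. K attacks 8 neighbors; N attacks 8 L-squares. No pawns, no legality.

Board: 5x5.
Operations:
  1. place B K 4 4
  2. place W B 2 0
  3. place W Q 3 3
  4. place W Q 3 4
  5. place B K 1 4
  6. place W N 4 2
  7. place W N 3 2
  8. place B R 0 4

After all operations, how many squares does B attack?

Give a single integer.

Op 1: place BK@(4,4)
Op 2: place WB@(2,0)
Op 3: place WQ@(3,3)
Op 4: place WQ@(3,4)
Op 5: place BK@(1,4)
Op 6: place WN@(4,2)
Op 7: place WN@(3,2)
Op 8: place BR@(0,4)
Per-piece attacks for B:
  BR@(0,4): attacks (0,3) (0,2) (0,1) (0,0) (1,4) [ray(1,0) blocked at (1,4)]
  BK@(1,4): attacks (1,3) (2,4) (0,4) (2,3) (0,3)
  BK@(4,4): attacks (4,3) (3,4) (3,3)
Union (12 distinct): (0,0) (0,1) (0,2) (0,3) (0,4) (1,3) (1,4) (2,3) (2,4) (3,3) (3,4) (4,3)

Answer: 12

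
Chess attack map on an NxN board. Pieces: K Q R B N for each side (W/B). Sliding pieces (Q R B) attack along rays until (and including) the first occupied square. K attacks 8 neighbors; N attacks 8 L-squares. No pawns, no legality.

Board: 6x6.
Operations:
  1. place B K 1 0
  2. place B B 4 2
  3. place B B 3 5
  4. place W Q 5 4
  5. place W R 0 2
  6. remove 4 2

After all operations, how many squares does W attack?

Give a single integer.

Answer: 22

Derivation:
Op 1: place BK@(1,0)
Op 2: place BB@(4,2)
Op 3: place BB@(3,5)
Op 4: place WQ@(5,4)
Op 5: place WR@(0,2)
Op 6: remove (4,2)
Per-piece attacks for W:
  WR@(0,2): attacks (0,3) (0,4) (0,5) (0,1) (0,0) (1,2) (2,2) (3,2) (4,2) (5,2)
  WQ@(5,4): attacks (5,5) (5,3) (5,2) (5,1) (5,0) (4,4) (3,4) (2,4) (1,4) (0,4) (4,5) (4,3) (3,2) (2,1) (1,0) [ray(-1,-1) blocked at (1,0)]
Union (22 distinct): (0,0) (0,1) (0,3) (0,4) (0,5) (1,0) (1,2) (1,4) (2,1) (2,2) (2,4) (3,2) (3,4) (4,2) (4,3) (4,4) (4,5) (5,0) (5,1) (5,2) (5,3) (5,5)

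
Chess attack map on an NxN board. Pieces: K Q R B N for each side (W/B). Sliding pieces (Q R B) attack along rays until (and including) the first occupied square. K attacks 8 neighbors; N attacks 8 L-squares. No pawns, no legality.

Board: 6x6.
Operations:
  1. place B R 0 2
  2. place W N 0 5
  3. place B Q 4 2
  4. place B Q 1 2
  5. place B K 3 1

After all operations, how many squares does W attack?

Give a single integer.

Op 1: place BR@(0,2)
Op 2: place WN@(0,5)
Op 3: place BQ@(4,2)
Op 4: place BQ@(1,2)
Op 5: place BK@(3,1)
Per-piece attacks for W:
  WN@(0,5): attacks (1,3) (2,4)
Union (2 distinct): (1,3) (2,4)

Answer: 2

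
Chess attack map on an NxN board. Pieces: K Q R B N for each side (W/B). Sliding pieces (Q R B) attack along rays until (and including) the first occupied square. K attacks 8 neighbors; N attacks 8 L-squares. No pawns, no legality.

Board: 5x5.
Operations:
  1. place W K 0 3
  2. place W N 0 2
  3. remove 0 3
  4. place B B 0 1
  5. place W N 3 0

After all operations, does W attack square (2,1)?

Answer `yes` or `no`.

Answer: yes

Derivation:
Op 1: place WK@(0,3)
Op 2: place WN@(0,2)
Op 3: remove (0,3)
Op 4: place BB@(0,1)
Op 5: place WN@(3,0)
Per-piece attacks for W:
  WN@(0,2): attacks (1,4) (2,3) (1,0) (2,1)
  WN@(3,0): attacks (4,2) (2,2) (1,1)
W attacks (2,1): yes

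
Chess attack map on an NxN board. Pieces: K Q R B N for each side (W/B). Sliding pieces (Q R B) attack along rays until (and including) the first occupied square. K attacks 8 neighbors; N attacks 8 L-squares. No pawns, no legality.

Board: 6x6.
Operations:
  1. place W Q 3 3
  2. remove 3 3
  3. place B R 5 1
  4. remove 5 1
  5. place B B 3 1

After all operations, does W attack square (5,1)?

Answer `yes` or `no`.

Answer: no

Derivation:
Op 1: place WQ@(3,3)
Op 2: remove (3,3)
Op 3: place BR@(5,1)
Op 4: remove (5,1)
Op 5: place BB@(3,1)
Per-piece attacks for W:
W attacks (5,1): no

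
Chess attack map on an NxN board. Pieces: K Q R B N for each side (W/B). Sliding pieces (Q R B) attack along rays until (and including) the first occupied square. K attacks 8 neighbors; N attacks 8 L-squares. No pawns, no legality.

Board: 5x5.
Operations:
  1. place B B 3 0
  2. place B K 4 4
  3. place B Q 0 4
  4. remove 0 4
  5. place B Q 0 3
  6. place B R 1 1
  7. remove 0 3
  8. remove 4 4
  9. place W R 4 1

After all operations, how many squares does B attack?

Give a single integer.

Answer: 9

Derivation:
Op 1: place BB@(3,0)
Op 2: place BK@(4,4)
Op 3: place BQ@(0,4)
Op 4: remove (0,4)
Op 5: place BQ@(0,3)
Op 6: place BR@(1,1)
Op 7: remove (0,3)
Op 8: remove (4,4)
Op 9: place WR@(4,1)
Per-piece attacks for B:
  BR@(1,1): attacks (1,2) (1,3) (1,4) (1,0) (2,1) (3,1) (4,1) (0,1) [ray(1,0) blocked at (4,1)]
  BB@(3,0): attacks (4,1) (2,1) (1,2) (0,3) [ray(1,1) blocked at (4,1)]
Union (9 distinct): (0,1) (0,3) (1,0) (1,2) (1,3) (1,4) (2,1) (3,1) (4,1)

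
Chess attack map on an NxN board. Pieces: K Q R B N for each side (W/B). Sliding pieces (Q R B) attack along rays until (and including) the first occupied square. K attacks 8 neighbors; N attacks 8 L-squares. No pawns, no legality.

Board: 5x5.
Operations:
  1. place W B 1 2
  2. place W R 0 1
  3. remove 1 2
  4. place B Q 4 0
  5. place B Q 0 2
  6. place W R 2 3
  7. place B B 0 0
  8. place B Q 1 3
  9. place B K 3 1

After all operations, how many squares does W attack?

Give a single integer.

Answer: 11

Derivation:
Op 1: place WB@(1,2)
Op 2: place WR@(0,1)
Op 3: remove (1,2)
Op 4: place BQ@(4,0)
Op 5: place BQ@(0,2)
Op 6: place WR@(2,3)
Op 7: place BB@(0,0)
Op 8: place BQ@(1,3)
Op 9: place BK@(3,1)
Per-piece attacks for W:
  WR@(0,1): attacks (0,2) (0,0) (1,1) (2,1) (3,1) [ray(0,1) blocked at (0,2); ray(0,-1) blocked at (0,0); ray(1,0) blocked at (3,1)]
  WR@(2,3): attacks (2,4) (2,2) (2,1) (2,0) (3,3) (4,3) (1,3) [ray(-1,0) blocked at (1,3)]
Union (11 distinct): (0,0) (0,2) (1,1) (1,3) (2,0) (2,1) (2,2) (2,4) (3,1) (3,3) (4,3)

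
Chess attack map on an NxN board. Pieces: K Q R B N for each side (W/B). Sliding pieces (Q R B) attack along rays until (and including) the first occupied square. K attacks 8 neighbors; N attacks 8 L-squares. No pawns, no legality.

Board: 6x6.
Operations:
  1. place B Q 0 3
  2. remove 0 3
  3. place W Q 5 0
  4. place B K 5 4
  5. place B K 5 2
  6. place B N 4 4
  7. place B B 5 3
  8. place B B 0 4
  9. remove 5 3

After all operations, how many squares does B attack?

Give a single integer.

Op 1: place BQ@(0,3)
Op 2: remove (0,3)
Op 3: place WQ@(5,0)
Op 4: place BK@(5,4)
Op 5: place BK@(5,2)
Op 6: place BN@(4,4)
Op 7: place BB@(5,3)
Op 8: place BB@(0,4)
Op 9: remove (5,3)
Per-piece attacks for B:
  BB@(0,4): attacks (1,5) (1,3) (2,2) (3,1) (4,0)
  BN@(4,4): attacks (2,5) (5,2) (3,2) (2,3)
  BK@(5,2): attacks (5,3) (5,1) (4,2) (4,3) (4,1)
  BK@(5,4): attacks (5,5) (5,3) (4,4) (4,5) (4,3)
Union (17 distinct): (1,3) (1,5) (2,2) (2,3) (2,5) (3,1) (3,2) (4,0) (4,1) (4,2) (4,3) (4,4) (4,5) (5,1) (5,2) (5,3) (5,5)

Answer: 17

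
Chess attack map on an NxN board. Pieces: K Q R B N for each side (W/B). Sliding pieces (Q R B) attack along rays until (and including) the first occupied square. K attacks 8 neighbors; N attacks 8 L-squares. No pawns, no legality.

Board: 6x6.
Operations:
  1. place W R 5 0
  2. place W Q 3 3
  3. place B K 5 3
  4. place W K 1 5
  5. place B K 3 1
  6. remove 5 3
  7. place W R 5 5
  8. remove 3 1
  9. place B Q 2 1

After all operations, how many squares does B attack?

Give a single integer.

Answer: 17

Derivation:
Op 1: place WR@(5,0)
Op 2: place WQ@(3,3)
Op 3: place BK@(5,3)
Op 4: place WK@(1,5)
Op 5: place BK@(3,1)
Op 6: remove (5,3)
Op 7: place WR@(5,5)
Op 8: remove (3,1)
Op 9: place BQ@(2,1)
Per-piece attacks for B:
  BQ@(2,1): attacks (2,2) (2,3) (2,4) (2,5) (2,0) (3,1) (4,1) (5,1) (1,1) (0,1) (3,2) (4,3) (5,4) (3,0) (1,2) (0,3) (1,0)
Union (17 distinct): (0,1) (0,3) (1,0) (1,1) (1,2) (2,0) (2,2) (2,3) (2,4) (2,5) (3,0) (3,1) (3,2) (4,1) (4,3) (5,1) (5,4)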